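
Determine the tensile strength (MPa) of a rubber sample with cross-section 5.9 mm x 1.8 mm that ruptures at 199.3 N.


Area = width * thickness = 5.9 * 1.8 = 10.62 mm^2
TS = force / area = 199.3 / 10.62 = 18.77 MPa

18.77 MPa


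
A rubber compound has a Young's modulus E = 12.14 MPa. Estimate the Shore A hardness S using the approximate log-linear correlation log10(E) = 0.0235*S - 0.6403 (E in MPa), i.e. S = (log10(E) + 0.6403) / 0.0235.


log10(E) = 0.0235*S - 0.6403  =>  S = (log10(E) + 0.6403) / 0.0235
log10(12.14) = 1.084219
S = (1.084219 + 0.6403) / 0.0235 = 1.724519 / 0.0235
S = 73.4

Shore A = 73.4


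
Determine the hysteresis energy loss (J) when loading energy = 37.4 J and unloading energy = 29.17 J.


Hysteresis loss = loading - unloading
= 37.4 - 29.17
= 8.23 J

8.23 J


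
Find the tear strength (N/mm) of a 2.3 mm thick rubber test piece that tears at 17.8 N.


Tear strength = force / thickness
= 17.8 / 2.3
= 7.74 N/mm

7.74 N/mm


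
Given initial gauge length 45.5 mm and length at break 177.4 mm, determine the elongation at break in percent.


Elongation = (Lf - L0) / L0 * 100
= (177.4 - 45.5) / 45.5 * 100
= 131.9 / 45.5 * 100
= 289.9%

289.9%


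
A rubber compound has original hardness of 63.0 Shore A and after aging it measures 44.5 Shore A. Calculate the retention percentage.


Retention = aged / original * 100
= 44.5 / 63.0 * 100
= 70.6%

70.6%


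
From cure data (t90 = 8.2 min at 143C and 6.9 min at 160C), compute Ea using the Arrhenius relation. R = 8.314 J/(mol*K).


T1 = 416.15 K, T2 = 433.15 K
1/T1 - 1/T2 = 9.4311e-05
ln(t1/t2) = ln(8.2/6.9) = 0.1726
Ea = 8.314 * 0.1726 / 9.4311e-05 = 15216.7593 J/mol
Ea = 15.22 kJ/mol

15.22 kJ/mol


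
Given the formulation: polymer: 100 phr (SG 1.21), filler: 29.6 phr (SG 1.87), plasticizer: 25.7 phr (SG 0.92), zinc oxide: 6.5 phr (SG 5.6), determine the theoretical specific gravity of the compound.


Sum of weights = 161.8
Volume contributions:
  polymer: 100/1.21 = 82.6446
  filler: 29.6/1.87 = 15.8289
  plasticizer: 25.7/0.92 = 27.9348
  zinc oxide: 6.5/5.6 = 1.1607
Sum of volumes = 127.5690
SG = 161.8 / 127.5690 = 1.268

SG = 1.268


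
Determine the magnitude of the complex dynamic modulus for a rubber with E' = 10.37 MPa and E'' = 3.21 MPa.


|E*| = sqrt(E'^2 + E''^2)
= sqrt(10.37^2 + 3.21^2)
= sqrt(107.5369 + 10.3041)
= 10.855 MPa

10.855 MPa


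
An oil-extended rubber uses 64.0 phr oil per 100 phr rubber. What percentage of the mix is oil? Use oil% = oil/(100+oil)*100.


Oil % = oil / (100 + oil) * 100
= 64.0 / (100 + 64.0) * 100
= 64.0 / 164.0 * 100
= 39.02%

39.02%


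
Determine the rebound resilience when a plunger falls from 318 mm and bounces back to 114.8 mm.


Resilience = h_rebound / h_drop * 100
= 114.8 / 318 * 100
= 36.1%

36.1%


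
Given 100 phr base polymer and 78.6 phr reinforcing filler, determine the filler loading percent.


Filler % = filler / (rubber + filler) * 100
= 78.6 / (100 + 78.6) * 100
= 78.6 / 178.6 * 100
= 44.01%

44.01%


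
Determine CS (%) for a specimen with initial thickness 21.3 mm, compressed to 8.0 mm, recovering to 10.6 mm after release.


CS = (t0 - recovered) / (t0 - ts) * 100
= (21.3 - 10.6) / (21.3 - 8.0) * 100
= 10.7 / 13.3 * 100
= 80.5%

80.5%


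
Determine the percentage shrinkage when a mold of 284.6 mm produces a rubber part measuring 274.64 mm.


Shrinkage = (mold - part) / mold * 100
= (284.6 - 274.64) / 284.6 * 100
= 9.96 / 284.6 * 100
= 3.5%

3.5%


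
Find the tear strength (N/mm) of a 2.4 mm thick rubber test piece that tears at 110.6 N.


Tear strength = force / thickness
= 110.6 / 2.4
= 46.08 N/mm

46.08 N/mm


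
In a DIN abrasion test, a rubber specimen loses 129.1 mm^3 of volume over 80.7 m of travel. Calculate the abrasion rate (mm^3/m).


Rate = volume_loss / distance
= 129.1 / 80.7
= 1.6 mm^3/m

1.6 mm^3/m


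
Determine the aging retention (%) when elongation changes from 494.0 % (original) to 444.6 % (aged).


Retention = aged / original * 100
= 444.6 / 494.0 * 100
= 90.0%

90.0%


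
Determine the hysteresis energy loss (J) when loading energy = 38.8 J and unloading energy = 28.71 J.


Hysteresis loss = loading - unloading
= 38.8 - 28.71
= 10.09 J

10.09 J


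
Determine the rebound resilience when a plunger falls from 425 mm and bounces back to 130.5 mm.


Resilience = h_rebound / h_drop * 100
= 130.5 / 425 * 100
= 30.7%

30.7%


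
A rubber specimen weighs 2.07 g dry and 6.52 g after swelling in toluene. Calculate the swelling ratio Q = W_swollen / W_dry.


Q = W_swollen / W_dry
Q = 6.52 / 2.07
Q = 3.15

Q = 3.15


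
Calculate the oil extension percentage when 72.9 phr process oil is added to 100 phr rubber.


Oil % = oil / (100 + oil) * 100
= 72.9 / (100 + 72.9) * 100
= 72.9 / 172.9 * 100
= 42.16%

42.16%


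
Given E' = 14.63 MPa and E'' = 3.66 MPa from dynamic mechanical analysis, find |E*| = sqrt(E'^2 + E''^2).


|E*| = sqrt(E'^2 + E''^2)
= sqrt(14.63^2 + 3.66^2)
= sqrt(214.0369 + 13.3956)
= 15.081 MPa

15.081 MPa


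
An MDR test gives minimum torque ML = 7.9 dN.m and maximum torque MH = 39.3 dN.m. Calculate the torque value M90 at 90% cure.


M90 = ML + 0.9 * (MH - ML)
M90 = 7.9 + 0.9 * (39.3 - 7.9)
M90 = 7.9 + 0.9 * 31.4
M90 = 36.16 dN.m

36.16 dN.m


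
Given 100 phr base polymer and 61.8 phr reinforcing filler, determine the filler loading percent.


Filler % = filler / (rubber + filler) * 100
= 61.8 / (100 + 61.8) * 100
= 61.8 / 161.8 * 100
= 38.2%

38.2%


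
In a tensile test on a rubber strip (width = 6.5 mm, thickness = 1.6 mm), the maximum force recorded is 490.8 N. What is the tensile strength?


Area = width * thickness = 6.5 * 1.6 = 10.4 mm^2
TS = force / area = 490.8 / 10.4 = 47.19 MPa

47.19 MPa


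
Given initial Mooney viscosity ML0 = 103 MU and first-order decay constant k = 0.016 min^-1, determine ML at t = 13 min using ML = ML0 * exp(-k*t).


ML = ML0 * exp(-k * t)
ML = 103 * exp(-0.016 * 13)
ML = 103 * 0.8122
ML = 83.66 MU

83.66 MU


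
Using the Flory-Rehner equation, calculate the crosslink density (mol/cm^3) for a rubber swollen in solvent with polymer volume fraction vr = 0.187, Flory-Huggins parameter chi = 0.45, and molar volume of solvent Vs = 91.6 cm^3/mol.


ln(1 - vr) = ln(1 - 0.187) = -0.2070
Numerator = -((-0.2070) + 0.187 + 0.45 * 0.187^2) = 0.0043
Denominator = 91.6 * (0.187^(1/3) - 0.187/2) = 43.8167
nu = 0.0043 / 43.8167 = 9.7865e-05 mol/cm^3

9.7865e-05 mol/cm^3


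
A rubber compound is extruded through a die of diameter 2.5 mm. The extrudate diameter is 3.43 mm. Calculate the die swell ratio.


Die swell ratio = D_extrudate / D_die
= 3.43 / 2.5
= 1.372

Die swell = 1.372


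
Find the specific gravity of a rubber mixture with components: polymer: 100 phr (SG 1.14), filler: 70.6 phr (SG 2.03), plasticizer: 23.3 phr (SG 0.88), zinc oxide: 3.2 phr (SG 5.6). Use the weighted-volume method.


Sum of weights = 197.1
Volume contributions:
  polymer: 100/1.14 = 87.7193
  filler: 70.6/2.03 = 34.7783
  plasticizer: 23.3/0.88 = 26.4773
  zinc oxide: 3.2/5.6 = 0.5714
Sum of volumes = 149.5463
SG = 197.1 / 149.5463 = 1.318

SG = 1.318


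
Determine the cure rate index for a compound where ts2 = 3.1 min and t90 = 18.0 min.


CRI = 100 / (t90 - ts2)
= 100 / (18.0 - 3.1)
= 100 / 14.9
= 6.71 min^-1

6.71 min^-1


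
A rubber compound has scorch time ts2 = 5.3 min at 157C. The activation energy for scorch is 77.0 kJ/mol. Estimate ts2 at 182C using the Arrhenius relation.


Convert temperatures: T1 = 157 + 273.15 = 430.15 K, T2 = 182 + 273.15 = 455.15 K
ts2_new = 5.3 * exp(77000 / 8.314 * (1/455.15 - 1/430.15))
1/T2 - 1/T1 = -1.2769e-04
ts2_new = 1.62 min

1.62 min


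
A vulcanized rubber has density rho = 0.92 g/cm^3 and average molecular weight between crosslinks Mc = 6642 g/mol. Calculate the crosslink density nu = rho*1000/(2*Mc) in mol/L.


nu = rho * 1000 / (2 * Mc)
nu = 0.92 * 1000 / (2 * 6642)
nu = 920.0 / 13284
nu = 0.0693 mol/L

0.0693 mol/L


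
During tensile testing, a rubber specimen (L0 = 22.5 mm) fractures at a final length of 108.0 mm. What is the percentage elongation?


Elongation = (Lf - L0) / L0 * 100
= (108.0 - 22.5) / 22.5 * 100
= 85.5 / 22.5 * 100
= 380.0%

380.0%


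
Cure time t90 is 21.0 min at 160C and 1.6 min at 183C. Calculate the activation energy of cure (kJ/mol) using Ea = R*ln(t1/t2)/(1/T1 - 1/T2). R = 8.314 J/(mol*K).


T1 = 433.15 K, T2 = 456.15 K
1/T1 - 1/T2 = 1.1641e-04
ln(t1/t2) = ln(21.0/1.6) = 2.5745
Ea = 8.314 * 2.5745 / 1.1641e-04 = 183875.6627 J/mol
Ea = 183.88 kJ/mol

183.88 kJ/mol


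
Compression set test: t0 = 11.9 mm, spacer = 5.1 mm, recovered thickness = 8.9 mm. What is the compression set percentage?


CS = (t0 - recovered) / (t0 - ts) * 100
= (11.9 - 8.9) / (11.9 - 5.1) * 100
= 3.0 / 6.8 * 100
= 44.1%

44.1%


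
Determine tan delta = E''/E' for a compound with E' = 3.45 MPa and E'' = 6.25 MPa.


tan delta = E'' / E'
= 6.25 / 3.45
= 1.8116

tan delta = 1.8116


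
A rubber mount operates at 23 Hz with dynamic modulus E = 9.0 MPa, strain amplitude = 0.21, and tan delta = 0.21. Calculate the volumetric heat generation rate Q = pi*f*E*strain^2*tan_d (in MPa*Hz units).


Q = pi * f * E * strain^2 * tan_d
= pi * 23 * 9.0 * 0.21^2 * 0.21
= pi * 23 * 9.0 * 0.0441 * 0.21
= 6.0225

Q = 6.0225


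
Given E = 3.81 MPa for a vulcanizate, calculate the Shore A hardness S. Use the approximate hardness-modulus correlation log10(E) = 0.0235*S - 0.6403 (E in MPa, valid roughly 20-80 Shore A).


log10(E) = 0.0235*S - 0.6403  =>  S = (log10(E) + 0.6403) / 0.0235
log10(3.81) = 0.580925
S = (0.580925 + 0.6403) / 0.0235 = 1.221225 / 0.0235
S = 52.0

Shore A = 52.0


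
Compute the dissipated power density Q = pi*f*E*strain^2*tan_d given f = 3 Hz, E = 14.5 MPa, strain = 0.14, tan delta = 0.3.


Q = pi * f * E * strain^2 * tan_d
= pi * 3 * 14.5 * 0.14^2 * 0.3
= pi * 3 * 14.5 * 0.0196 * 0.3
= 0.8036

Q = 0.8036


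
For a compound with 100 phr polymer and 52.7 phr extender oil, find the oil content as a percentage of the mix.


Oil % = oil / (100 + oil) * 100
= 52.7 / (100 + 52.7) * 100
= 52.7 / 152.7 * 100
= 34.51%

34.51%


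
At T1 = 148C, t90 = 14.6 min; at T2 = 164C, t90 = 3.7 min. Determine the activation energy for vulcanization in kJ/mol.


T1 = 421.15 K, T2 = 437.15 K
1/T1 - 1/T2 = 8.6907e-05
ln(t1/t2) = ln(14.6/3.7) = 1.3727
Ea = 8.314 * 1.3727 / 8.6907e-05 = 131319.5503 J/mol
Ea = 131.32 kJ/mol

131.32 kJ/mol


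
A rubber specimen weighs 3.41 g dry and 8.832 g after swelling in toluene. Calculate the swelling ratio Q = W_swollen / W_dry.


Q = W_swollen / W_dry
Q = 8.832 / 3.41
Q = 2.59

Q = 2.59


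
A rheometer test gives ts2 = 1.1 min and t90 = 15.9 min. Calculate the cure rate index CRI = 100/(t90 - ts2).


CRI = 100 / (t90 - ts2)
= 100 / (15.9 - 1.1)
= 100 / 14.8
= 6.76 min^-1

6.76 min^-1


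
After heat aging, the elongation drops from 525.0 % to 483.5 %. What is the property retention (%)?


Retention = aged / original * 100
= 483.5 / 525.0 * 100
= 92.1%

92.1%


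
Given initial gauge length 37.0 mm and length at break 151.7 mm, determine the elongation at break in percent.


Elongation = (Lf - L0) / L0 * 100
= (151.7 - 37.0) / 37.0 * 100
= 114.7 / 37.0 * 100
= 310.0%

310.0%


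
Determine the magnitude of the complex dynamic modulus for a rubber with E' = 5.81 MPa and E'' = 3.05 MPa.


|E*| = sqrt(E'^2 + E''^2)
= sqrt(5.81^2 + 3.05^2)
= sqrt(33.7561 + 9.3025)
= 6.562 MPa

6.562 MPa


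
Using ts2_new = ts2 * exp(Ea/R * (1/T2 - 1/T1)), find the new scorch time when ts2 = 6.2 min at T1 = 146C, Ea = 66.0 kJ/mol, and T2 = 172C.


Convert temperatures: T1 = 146 + 273.15 = 419.15 K, T2 = 172 + 273.15 = 445.15 K
ts2_new = 6.2 * exp(66000 / 8.314 * (1/445.15 - 1/419.15))
1/T2 - 1/T1 = -1.3935e-04
ts2_new = 2.05 min

2.05 min


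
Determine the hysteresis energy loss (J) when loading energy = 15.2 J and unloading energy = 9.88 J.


Hysteresis loss = loading - unloading
= 15.2 - 9.88
= 5.32 J

5.32 J


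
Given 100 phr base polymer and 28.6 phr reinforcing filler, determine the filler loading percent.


Filler % = filler / (rubber + filler) * 100
= 28.6 / (100 + 28.6) * 100
= 28.6 / 128.6 * 100
= 22.24%

22.24%


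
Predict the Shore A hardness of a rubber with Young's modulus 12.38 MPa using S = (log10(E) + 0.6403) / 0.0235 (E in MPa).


log10(E) = 0.0235*S - 0.6403  =>  S = (log10(E) + 0.6403) / 0.0235
log10(12.38) = 1.092721
S = (1.092721 + 0.6403) / 0.0235 = 1.733021 / 0.0235
S = 73.7

Shore A = 73.7


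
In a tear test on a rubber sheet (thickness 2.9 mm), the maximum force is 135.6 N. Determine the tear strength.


Tear strength = force / thickness
= 135.6 / 2.9
= 46.76 N/mm

46.76 N/mm


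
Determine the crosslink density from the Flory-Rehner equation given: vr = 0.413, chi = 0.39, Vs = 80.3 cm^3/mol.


ln(1 - vr) = ln(1 - 0.413) = -0.5327
Numerator = -((-0.5327) + 0.413 + 0.39 * 0.413^2) = 0.0532
Denominator = 80.3 * (0.413^(1/3) - 0.413/2) = 43.2177
nu = 0.0532 / 43.2177 = 0.0012 mol/cm^3

0.0012 mol/cm^3


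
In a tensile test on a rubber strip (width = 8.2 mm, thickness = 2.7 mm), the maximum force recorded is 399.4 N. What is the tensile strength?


Area = width * thickness = 8.2 * 2.7 = 22.14 mm^2
TS = force / area = 399.4 / 22.14 = 18.04 MPa

18.04 MPa


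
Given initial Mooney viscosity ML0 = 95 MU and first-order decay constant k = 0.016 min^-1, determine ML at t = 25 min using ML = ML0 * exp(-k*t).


ML = ML0 * exp(-k * t)
ML = 95 * exp(-0.016 * 25)
ML = 95 * 0.6703
ML = 63.68 MU

63.68 MU


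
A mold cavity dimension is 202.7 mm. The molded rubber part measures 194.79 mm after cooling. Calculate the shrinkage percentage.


Shrinkage = (mold - part) / mold * 100
= (202.7 - 194.79) / 202.7 * 100
= 7.91 / 202.7 * 100
= 3.9%

3.9%


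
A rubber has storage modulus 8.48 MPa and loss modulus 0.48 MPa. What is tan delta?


tan delta = E'' / E'
= 0.48 / 8.48
= 0.0566

tan delta = 0.0566


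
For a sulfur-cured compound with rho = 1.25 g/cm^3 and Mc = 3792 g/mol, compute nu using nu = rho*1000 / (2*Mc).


nu = rho * 1000 / (2 * Mc)
nu = 1.25 * 1000 / (2 * 3792)
nu = 1250.0 / 7584
nu = 0.1648 mol/L

0.1648 mol/L


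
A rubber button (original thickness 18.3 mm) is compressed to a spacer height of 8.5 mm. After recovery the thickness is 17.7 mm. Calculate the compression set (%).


CS = (t0 - recovered) / (t0 - ts) * 100
= (18.3 - 17.7) / (18.3 - 8.5) * 100
= 0.6 / 9.8 * 100
= 6.1%

6.1%


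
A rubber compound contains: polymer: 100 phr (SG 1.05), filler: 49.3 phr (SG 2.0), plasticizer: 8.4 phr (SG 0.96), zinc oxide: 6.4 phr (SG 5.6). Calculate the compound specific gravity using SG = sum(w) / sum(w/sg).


Sum of weights = 164.1
Volume contributions:
  polymer: 100/1.05 = 95.2381
  filler: 49.3/2.0 = 24.6500
  plasticizer: 8.4/0.96 = 8.7500
  zinc oxide: 6.4/5.6 = 1.1429
Sum of volumes = 129.7810
SG = 164.1 / 129.7810 = 1.264

SG = 1.264


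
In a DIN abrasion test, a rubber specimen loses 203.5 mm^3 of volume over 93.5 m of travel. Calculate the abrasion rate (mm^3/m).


Rate = volume_loss / distance
= 203.5 / 93.5
= 2.176 mm^3/m

2.176 mm^3/m


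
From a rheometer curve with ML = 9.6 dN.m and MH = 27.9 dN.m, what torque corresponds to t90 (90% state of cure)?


M90 = ML + 0.9 * (MH - ML)
M90 = 9.6 + 0.9 * (27.9 - 9.6)
M90 = 9.6 + 0.9 * 18.3
M90 = 26.07 dN.m

26.07 dN.m


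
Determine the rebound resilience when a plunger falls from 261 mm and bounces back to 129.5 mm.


Resilience = h_rebound / h_drop * 100
= 129.5 / 261 * 100
= 49.6%

49.6%


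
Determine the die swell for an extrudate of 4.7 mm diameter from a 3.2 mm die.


Die swell ratio = D_extrudate / D_die
= 4.7 / 3.2
= 1.469

Die swell = 1.469


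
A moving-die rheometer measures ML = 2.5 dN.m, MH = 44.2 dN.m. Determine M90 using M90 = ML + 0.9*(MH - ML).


M90 = ML + 0.9 * (MH - ML)
M90 = 2.5 + 0.9 * (44.2 - 2.5)
M90 = 2.5 + 0.9 * 41.7
M90 = 40.03 dN.m

40.03 dN.m


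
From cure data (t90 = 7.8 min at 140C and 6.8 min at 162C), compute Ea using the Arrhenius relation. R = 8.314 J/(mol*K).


T1 = 413.15 K, T2 = 435.15 K
1/T1 - 1/T2 = 1.2237e-04
ln(t1/t2) = ln(7.8/6.8) = 0.1372
Ea = 8.314 * 0.1372 / 1.2237e-04 = 9321.6275 J/mol
Ea = 9.32 kJ/mol

9.32 kJ/mol


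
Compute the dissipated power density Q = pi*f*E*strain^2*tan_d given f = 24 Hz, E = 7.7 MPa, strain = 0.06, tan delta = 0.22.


Q = pi * f * E * strain^2 * tan_d
= pi * 24 * 7.7 * 0.06^2 * 0.22
= pi * 24 * 7.7 * 0.0036 * 0.22
= 0.4598

Q = 0.4598


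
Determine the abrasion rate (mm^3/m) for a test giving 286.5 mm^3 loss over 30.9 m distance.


Rate = volume_loss / distance
= 286.5 / 30.9
= 9.272 mm^3/m

9.272 mm^3/m


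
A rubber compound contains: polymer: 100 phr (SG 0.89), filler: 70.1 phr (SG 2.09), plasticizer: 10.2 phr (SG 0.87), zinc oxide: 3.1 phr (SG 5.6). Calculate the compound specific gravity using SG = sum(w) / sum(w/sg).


Sum of weights = 183.4
Volume contributions:
  polymer: 100/0.89 = 112.3596
  filler: 70.1/2.09 = 33.5407
  plasticizer: 10.2/0.87 = 11.7241
  zinc oxide: 3.1/5.6 = 0.5536
Sum of volumes = 158.1779
SG = 183.4 / 158.1779 = 1.159

SG = 1.159


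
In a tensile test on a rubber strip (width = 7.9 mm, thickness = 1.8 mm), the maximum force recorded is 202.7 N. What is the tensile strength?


Area = width * thickness = 7.9 * 1.8 = 14.22 mm^2
TS = force / area = 202.7 / 14.22 = 14.25 MPa

14.25 MPa


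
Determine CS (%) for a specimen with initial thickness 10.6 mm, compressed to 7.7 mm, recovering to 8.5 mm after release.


CS = (t0 - recovered) / (t0 - ts) * 100
= (10.6 - 8.5) / (10.6 - 7.7) * 100
= 2.1 / 2.9 * 100
= 72.4%

72.4%


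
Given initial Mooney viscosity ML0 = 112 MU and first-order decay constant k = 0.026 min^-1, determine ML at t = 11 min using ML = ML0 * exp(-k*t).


ML = ML0 * exp(-k * t)
ML = 112 * exp(-0.026 * 11)
ML = 112 * 0.7513
ML = 84.14 MU

84.14 MU


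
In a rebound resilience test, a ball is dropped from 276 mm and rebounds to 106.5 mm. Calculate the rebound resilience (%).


Resilience = h_rebound / h_drop * 100
= 106.5 / 276 * 100
= 38.6%

38.6%


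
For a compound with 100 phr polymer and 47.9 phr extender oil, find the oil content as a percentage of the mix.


Oil % = oil / (100 + oil) * 100
= 47.9 / (100 + 47.9) * 100
= 47.9 / 147.9 * 100
= 32.39%

32.39%


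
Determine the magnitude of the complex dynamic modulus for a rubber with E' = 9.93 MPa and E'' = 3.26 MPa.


|E*| = sqrt(E'^2 + E''^2)
= sqrt(9.93^2 + 3.26^2)
= sqrt(98.6049 + 10.6276)
= 10.451 MPa

10.451 MPa


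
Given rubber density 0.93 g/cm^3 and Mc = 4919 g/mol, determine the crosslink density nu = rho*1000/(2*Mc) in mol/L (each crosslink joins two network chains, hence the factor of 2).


nu = rho * 1000 / (2 * Mc)
nu = 0.93 * 1000 / (2 * 4919)
nu = 930.0 / 9838
nu = 0.0945 mol/L

0.0945 mol/L


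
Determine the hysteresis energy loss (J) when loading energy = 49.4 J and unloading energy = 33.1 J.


Hysteresis loss = loading - unloading
= 49.4 - 33.1
= 16.3 J

16.3 J


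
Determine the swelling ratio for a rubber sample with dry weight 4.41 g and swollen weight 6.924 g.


Q = W_swollen / W_dry
Q = 6.924 / 4.41
Q = 1.57

Q = 1.57


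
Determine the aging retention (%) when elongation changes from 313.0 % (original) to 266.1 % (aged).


Retention = aged / original * 100
= 266.1 / 313.0 * 100
= 85.0%

85.0%


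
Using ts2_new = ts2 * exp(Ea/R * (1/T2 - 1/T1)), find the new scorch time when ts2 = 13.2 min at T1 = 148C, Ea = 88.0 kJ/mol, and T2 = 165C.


Convert temperatures: T1 = 148 + 273.15 = 421.15 K, T2 = 165 + 273.15 = 438.15 K
ts2_new = 13.2 * exp(88000 / 8.314 * (1/438.15 - 1/421.15))
1/T2 - 1/T1 = -9.2128e-05
ts2_new = 4.98 min

4.98 min


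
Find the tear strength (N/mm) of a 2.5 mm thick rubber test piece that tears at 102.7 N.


Tear strength = force / thickness
= 102.7 / 2.5
= 41.08 N/mm

41.08 N/mm


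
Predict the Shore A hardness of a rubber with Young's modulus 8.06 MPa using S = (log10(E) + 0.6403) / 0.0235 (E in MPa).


log10(E) = 0.0235*S - 0.6403  =>  S = (log10(E) + 0.6403) / 0.0235
log10(8.06) = 0.906335
S = (0.906335 + 0.6403) / 0.0235 = 1.546635 / 0.0235
S = 65.8

Shore A = 65.8


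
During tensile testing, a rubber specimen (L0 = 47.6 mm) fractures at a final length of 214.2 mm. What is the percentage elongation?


Elongation = (Lf - L0) / L0 * 100
= (214.2 - 47.6) / 47.6 * 100
= 166.6 / 47.6 * 100
= 350.0%

350.0%


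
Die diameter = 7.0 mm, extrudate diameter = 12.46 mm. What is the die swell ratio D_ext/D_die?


Die swell ratio = D_extrudate / D_die
= 12.46 / 7.0
= 1.78

Die swell = 1.78


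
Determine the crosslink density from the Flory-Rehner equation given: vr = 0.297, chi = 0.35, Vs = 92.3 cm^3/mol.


ln(1 - vr) = ln(1 - 0.297) = -0.3524
Numerator = -((-0.3524) + 0.297 + 0.35 * 0.297^2) = 0.0245
Denominator = 92.3 * (0.297^(1/3) - 0.297/2) = 47.8755
nu = 0.0245 / 47.8755 = 5.1227e-04 mol/cm^3

5.1227e-04 mol/cm^3


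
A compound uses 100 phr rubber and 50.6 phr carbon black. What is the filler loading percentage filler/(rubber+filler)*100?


Filler % = filler / (rubber + filler) * 100
= 50.6 / (100 + 50.6) * 100
= 50.6 / 150.6 * 100
= 33.6%

33.6%


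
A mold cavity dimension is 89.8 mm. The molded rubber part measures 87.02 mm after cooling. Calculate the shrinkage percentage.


Shrinkage = (mold - part) / mold * 100
= (89.8 - 87.02) / 89.8 * 100
= 2.78 / 89.8 * 100
= 3.1%

3.1%


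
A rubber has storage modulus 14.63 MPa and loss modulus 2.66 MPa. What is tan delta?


tan delta = E'' / E'
= 2.66 / 14.63
= 0.1818

tan delta = 0.1818


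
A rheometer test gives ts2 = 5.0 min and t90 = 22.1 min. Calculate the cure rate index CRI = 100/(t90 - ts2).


CRI = 100 / (t90 - ts2)
= 100 / (22.1 - 5.0)
= 100 / 17.1
= 5.85 min^-1

5.85 min^-1


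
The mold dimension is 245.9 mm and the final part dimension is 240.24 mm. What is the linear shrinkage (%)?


Shrinkage = (mold - part) / mold * 100
= (245.9 - 240.24) / 245.9 * 100
= 5.66 / 245.9 * 100
= 2.3%

2.3%


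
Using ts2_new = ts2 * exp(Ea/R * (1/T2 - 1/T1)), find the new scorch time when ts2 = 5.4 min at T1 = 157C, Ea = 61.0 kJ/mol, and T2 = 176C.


Convert temperatures: T1 = 157 + 273.15 = 430.15 K, T2 = 176 + 273.15 = 449.15 K
ts2_new = 5.4 * exp(61000 / 8.314 * (1/449.15 - 1/430.15))
1/T2 - 1/T1 = -9.8343e-05
ts2_new = 2.62 min

2.62 min


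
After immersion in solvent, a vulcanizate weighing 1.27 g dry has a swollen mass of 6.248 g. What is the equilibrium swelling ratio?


Q = W_swollen / W_dry
Q = 6.248 / 1.27
Q = 4.92

Q = 4.92


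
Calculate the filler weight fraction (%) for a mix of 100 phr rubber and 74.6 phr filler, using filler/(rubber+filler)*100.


Filler % = filler / (rubber + filler) * 100
= 74.6 / (100 + 74.6) * 100
= 74.6 / 174.6 * 100
= 42.73%

42.73%


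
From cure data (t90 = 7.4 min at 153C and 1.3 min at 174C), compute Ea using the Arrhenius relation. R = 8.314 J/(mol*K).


T1 = 426.15 K, T2 = 447.15 K
1/T1 - 1/T2 = 1.1021e-04
ln(t1/t2) = ln(7.4/1.3) = 1.7391
Ea = 8.314 * 1.7391 / 1.1021e-04 = 131200.3332 J/mol
Ea = 131.2 kJ/mol

131.2 kJ/mol


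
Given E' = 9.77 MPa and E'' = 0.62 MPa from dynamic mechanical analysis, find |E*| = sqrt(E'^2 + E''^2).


|E*| = sqrt(E'^2 + E''^2)
= sqrt(9.77^2 + 0.62^2)
= sqrt(95.4529 + 0.3844)
= 9.79 MPa

9.79 MPa


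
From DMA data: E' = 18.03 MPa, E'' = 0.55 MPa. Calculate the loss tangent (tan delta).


tan delta = E'' / E'
= 0.55 / 18.03
= 0.0305

tan delta = 0.0305


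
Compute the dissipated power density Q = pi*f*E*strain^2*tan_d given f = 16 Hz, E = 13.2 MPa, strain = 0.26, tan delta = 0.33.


Q = pi * f * E * strain^2 * tan_d
= pi * 16 * 13.2 * 0.26^2 * 0.33
= pi * 16 * 13.2 * 0.0676 * 0.33
= 14.8015

Q = 14.8015


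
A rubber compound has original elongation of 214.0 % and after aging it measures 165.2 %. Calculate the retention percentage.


Retention = aged / original * 100
= 165.2 / 214.0 * 100
= 77.2%

77.2%


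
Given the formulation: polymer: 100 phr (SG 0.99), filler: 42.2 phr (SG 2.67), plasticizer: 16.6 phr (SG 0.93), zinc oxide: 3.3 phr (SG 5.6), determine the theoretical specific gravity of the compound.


Sum of weights = 162.1
Volume contributions:
  polymer: 100/0.99 = 101.0101
  filler: 42.2/2.67 = 15.8052
  plasticizer: 16.6/0.93 = 17.8495
  zinc oxide: 3.3/5.6 = 0.5893
Sum of volumes = 135.2541
SG = 162.1 / 135.2541 = 1.198

SG = 1.198


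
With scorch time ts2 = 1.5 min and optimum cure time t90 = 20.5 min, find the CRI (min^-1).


CRI = 100 / (t90 - ts2)
= 100 / (20.5 - 1.5)
= 100 / 19.0
= 5.26 min^-1

5.26 min^-1


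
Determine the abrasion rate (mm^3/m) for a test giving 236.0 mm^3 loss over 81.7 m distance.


Rate = volume_loss / distance
= 236.0 / 81.7
= 2.889 mm^3/m

2.889 mm^3/m


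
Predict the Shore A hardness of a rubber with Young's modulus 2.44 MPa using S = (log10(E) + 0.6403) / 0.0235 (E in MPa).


log10(E) = 0.0235*S - 0.6403  =>  S = (log10(E) + 0.6403) / 0.0235
log10(2.44) = 0.387390
S = (0.387390 + 0.6403) / 0.0235 = 1.027690 / 0.0235
S = 43.7

Shore A = 43.7


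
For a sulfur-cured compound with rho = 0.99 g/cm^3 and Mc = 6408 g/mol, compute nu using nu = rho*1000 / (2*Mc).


nu = rho * 1000 / (2 * Mc)
nu = 0.99 * 1000 / (2 * 6408)
nu = 990.0 / 12816
nu = 0.0772 mol/L

0.0772 mol/L


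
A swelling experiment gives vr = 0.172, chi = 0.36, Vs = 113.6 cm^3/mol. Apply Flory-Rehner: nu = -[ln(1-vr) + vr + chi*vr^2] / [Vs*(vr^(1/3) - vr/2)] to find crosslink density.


ln(1 - vr) = ln(1 - 0.172) = -0.1887
Numerator = -((-0.1887) + 0.172 + 0.36 * 0.172^2) = 0.0061
Denominator = 113.6 * (0.172^(1/3) - 0.172/2) = 53.4067
nu = 0.0061 / 53.4067 = 1.1407e-04 mol/cm^3

1.1407e-04 mol/cm^3


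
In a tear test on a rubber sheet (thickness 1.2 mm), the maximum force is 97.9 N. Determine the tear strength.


Tear strength = force / thickness
= 97.9 / 1.2
= 81.58 N/mm

81.58 N/mm


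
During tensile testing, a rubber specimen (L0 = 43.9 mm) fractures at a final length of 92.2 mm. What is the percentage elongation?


Elongation = (Lf - L0) / L0 * 100
= (92.2 - 43.9) / 43.9 * 100
= 48.3 / 43.9 * 100
= 110.0%

110.0%


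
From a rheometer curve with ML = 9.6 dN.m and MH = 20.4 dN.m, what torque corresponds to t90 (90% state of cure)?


M90 = ML + 0.9 * (MH - ML)
M90 = 9.6 + 0.9 * (20.4 - 9.6)
M90 = 9.6 + 0.9 * 10.8
M90 = 19.32 dN.m

19.32 dN.m


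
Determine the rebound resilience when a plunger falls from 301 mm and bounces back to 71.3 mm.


Resilience = h_rebound / h_drop * 100
= 71.3 / 301 * 100
= 23.7%

23.7%


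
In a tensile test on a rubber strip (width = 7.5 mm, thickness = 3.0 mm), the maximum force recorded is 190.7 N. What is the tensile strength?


Area = width * thickness = 7.5 * 3.0 = 22.5 mm^2
TS = force / area = 190.7 / 22.5 = 8.48 MPa

8.48 MPa


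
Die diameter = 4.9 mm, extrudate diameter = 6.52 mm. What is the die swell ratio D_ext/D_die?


Die swell ratio = D_extrudate / D_die
= 6.52 / 4.9
= 1.331

Die swell = 1.331


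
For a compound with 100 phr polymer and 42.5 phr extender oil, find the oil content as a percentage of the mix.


Oil % = oil / (100 + oil) * 100
= 42.5 / (100 + 42.5) * 100
= 42.5 / 142.5 * 100
= 29.82%

29.82%


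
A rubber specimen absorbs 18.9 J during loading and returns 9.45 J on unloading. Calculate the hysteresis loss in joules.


Hysteresis loss = loading - unloading
= 18.9 - 9.45
= 9.45 J

9.45 J


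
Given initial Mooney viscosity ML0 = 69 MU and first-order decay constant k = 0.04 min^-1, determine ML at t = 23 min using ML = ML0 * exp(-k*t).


ML = ML0 * exp(-k * t)
ML = 69 * exp(-0.04 * 23)
ML = 69 * 0.3985
ML = 27.5 MU

27.5 MU


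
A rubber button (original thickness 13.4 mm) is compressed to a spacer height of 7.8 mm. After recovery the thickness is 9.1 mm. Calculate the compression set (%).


CS = (t0 - recovered) / (t0 - ts) * 100
= (13.4 - 9.1) / (13.4 - 7.8) * 100
= 4.3 / 5.6 * 100
= 76.8%

76.8%


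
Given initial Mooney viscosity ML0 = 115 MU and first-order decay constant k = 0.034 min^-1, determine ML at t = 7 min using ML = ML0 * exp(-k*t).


ML = ML0 * exp(-k * t)
ML = 115 * exp(-0.034 * 7)
ML = 115 * 0.7882
ML = 90.64 MU

90.64 MU


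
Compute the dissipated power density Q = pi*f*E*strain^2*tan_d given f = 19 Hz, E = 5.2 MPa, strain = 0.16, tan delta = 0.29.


Q = pi * f * E * strain^2 * tan_d
= pi * 19 * 5.2 * 0.16^2 * 0.29
= pi * 19 * 5.2 * 0.0256 * 0.29
= 2.3043

Q = 2.3043


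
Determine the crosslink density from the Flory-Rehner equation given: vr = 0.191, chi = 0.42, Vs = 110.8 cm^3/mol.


ln(1 - vr) = ln(1 - 0.191) = -0.2120
Numerator = -((-0.2120) + 0.191 + 0.42 * 0.191^2) = 0.0056
Denominator = 110.8 * (0.191^(1/3) - 0.191/2) = 53.2279
nu = 0.0056 / 53.2279 = 1.0585e-04 mol/cm^3

1.0585e-04 mol/cm^3


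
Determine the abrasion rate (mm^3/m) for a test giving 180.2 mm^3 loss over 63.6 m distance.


Rate = volume_loss / distance
= 180.2 / 63.6
= 2.833 mm^3/m

2.833 mm^3/m


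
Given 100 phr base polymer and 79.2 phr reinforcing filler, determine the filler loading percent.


Filler % = filler / (rubber + filler) * 100
= 79.2 / (100 + 79.2) * 100
= 79.2 / 179.2 * 100
= 44.2%

44.2%


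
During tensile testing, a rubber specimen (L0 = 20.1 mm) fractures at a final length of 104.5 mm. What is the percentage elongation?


Elongation = (Lf - L0) / L0 * 100
= (104.5 - 20.1) / 20.1 * 100
= 84.4 / 20.1 * 100
= 419.9%

419.9%


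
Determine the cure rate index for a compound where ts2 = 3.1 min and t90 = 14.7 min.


CRI = 100 / (t90 - ts2)
= 100 / (14.7 - 3.1)
= 100 / 11.6
= 8.62 min^-1

8.62 min^-1


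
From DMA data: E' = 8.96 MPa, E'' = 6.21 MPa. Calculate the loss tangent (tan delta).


tan delta = E'' / E'
= 6.21 / 8.96
= 0.6931

tan delta = 0.6931


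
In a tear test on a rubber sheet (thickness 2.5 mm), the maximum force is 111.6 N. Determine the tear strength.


Tear strength = force / thickness
= 111.6 / 2.5
= 44.64 N/mm

44.64 N/mm


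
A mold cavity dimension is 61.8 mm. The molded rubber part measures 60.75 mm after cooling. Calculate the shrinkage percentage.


Shrinkage = (mold - part) / mold * 100
= (61.8 - 60.75) / 61.8 * 100
= 1.05 / 61.8 * 100
= 1.7%

1.7%


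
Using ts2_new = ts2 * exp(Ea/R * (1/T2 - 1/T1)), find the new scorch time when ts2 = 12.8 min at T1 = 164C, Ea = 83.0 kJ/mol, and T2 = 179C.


Convert temperatures: T1 = 164 + 273.15 = 437.15 K, T2 = 179 + 273.15 = 452.15 K
ts2_new = 12.8 * exp(83000 / 8.314 * (1/452.15 - 1/437.15))
1/T2 - 1/T1 = -7.5889e-05
ts2_new = 6.0 min

6.0 min


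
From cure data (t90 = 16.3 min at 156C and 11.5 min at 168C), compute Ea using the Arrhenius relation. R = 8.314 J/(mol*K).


T1 = 429.15 K, T2 = 441.15 K
1/T1 - 1/T2 = 6.3385e-05
ln(t1/t2) = ln(16.3/11.5) = 0.3488
Ea = 8.314 * 0.3488 / 6.3385e-05 = 45753.3768 J/mol
Ea = 45.75 kJ/mol

45.75 kJ/mol


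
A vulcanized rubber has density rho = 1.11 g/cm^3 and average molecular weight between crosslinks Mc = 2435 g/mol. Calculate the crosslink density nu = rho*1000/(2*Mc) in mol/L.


nu = rho * 1000 / (2 * Mc)
nu = 1.11 * 1000 / (2 * 2435)
nu = 1110.0 / 4870
nu = 0.2279 mol/L

0.2279 mol/L


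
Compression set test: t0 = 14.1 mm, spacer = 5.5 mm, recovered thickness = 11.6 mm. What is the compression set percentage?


CS = (t0 - recovered) / (t0 - ts) * 100
= (14.1 - 11.6) / (14.1 - 5.5) * 100
= 2.5 / 8.6 * 100
= 29.1%

29.1%


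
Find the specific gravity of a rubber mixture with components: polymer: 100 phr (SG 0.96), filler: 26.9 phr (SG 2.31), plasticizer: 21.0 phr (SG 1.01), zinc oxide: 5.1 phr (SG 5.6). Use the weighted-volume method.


Sum of weights = 153.0
Volume contributions:
  polymer: 100/0.96 = 104.1667
  filler: 26.9/2.31 = 11.6450
  plasticizer: 21.0/1.01 = 20.7921
  zinc oxide: 5.1/5.6 = 0.9107
Sum of volumes = 137.5145
SG = 153.0 / 137.5145 = 1.113

SG = 1.113


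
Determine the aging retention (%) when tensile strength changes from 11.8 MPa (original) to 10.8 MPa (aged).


Retention = aged / original * 100
= 10.8 / 11.8 * 100
= 91.5%

91.5%


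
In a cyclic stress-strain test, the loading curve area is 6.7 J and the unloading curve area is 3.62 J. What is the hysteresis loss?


Hysteresis loss = loading - unloading
= 6.7 - 3.62
= 3.08 J

3.08 J


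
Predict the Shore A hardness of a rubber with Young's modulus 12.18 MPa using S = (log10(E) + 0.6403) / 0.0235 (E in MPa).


log10(E) = 0.0235*S - 0.6403  =>  S = (log10(E) + 0.6403) / 0.0235
log10(12.18) = 1.085647
S = (1.085647 + 0.6403) / 0.0235 = 1.725947 / 0.0235
S = 73.4

Shore A = 73.4


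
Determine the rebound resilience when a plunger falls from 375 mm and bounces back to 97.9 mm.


Resilience = h_rebound / h_drop * 100
= 97.9 / 375 * 100
= 26.1%

26.1%


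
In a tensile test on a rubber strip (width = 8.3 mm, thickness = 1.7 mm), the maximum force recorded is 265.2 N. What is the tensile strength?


Area = width * thickness = 8.3 * 1.7 = 14.11 mm^2
TS = force / area = 265.2 / 14.11 = 18.8 MPa

18.8 MPa


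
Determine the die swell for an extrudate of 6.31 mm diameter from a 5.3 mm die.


Die swell ratio = D_extrudate / D_die
= 6.31 / 5.3
= 1.191

Die swell = 1.191


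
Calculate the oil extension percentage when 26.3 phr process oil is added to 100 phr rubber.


Oil % = oil / (100 + oil) * 100
= 26.3 / (100 + 26.3) * 100
= 26.3 / 126.3 * 100
= 20.82%

20.82%


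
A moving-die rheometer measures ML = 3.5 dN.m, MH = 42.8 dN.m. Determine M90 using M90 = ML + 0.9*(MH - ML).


M90 = ML + 0.9 * (MH - ML)
M90 = 3.5 + 0.9 * (42.8 - 3.5)
M90 = 3.5 + 0.9 * 39.3
M90 = 38.87 dN.m

38.87 dN.m


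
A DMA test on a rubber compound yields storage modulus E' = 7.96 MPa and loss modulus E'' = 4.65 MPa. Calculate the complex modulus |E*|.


|E*| = sqrt(E'^2 + E''^2)
= sqrt(7.96^2 + 4.65^2)
= sqrt(63.3616 + 21.6225)
= 9.219 MPa

9.219 MPa


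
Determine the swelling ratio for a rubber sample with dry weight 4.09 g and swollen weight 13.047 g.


Q = W_swollen / W_dry
Q = 13.047 / 4.09
Q = 3.19

Q = 3.19


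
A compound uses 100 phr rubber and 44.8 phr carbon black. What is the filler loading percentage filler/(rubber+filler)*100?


Filler % = filler / (rubber + filler) * 100
= 44.8 / (100 + 44.8) * 100
= 44.8 / 144.8 * 100
= 30.94%

30.94%


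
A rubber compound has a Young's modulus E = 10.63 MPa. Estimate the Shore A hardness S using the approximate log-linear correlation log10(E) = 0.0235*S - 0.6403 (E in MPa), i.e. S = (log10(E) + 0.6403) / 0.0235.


log10(E) = 0.0235*S - 0.6403  =>  S = (log10(E) + 0.6403) / 0.0235
log10(10.63) = 1.026533
S = (1.026533 + 0.6403) / 0.0235 = 1.666833 / 0.0235
S = 70.9

Shore A = 70.9


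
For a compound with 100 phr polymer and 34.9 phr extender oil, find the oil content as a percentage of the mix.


Oil % = oil / (100 + oil) * 100
= 34.9 / (100 + 34.9) * 100
= 34.9 / 134.9 * 100
= 25.87%

25.87%


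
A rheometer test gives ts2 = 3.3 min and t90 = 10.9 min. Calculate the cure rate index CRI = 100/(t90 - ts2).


CRI = 100 / (t90 - ts2)
= 100 / (10.9 - 3.3)
= 100 / 7.6
= 13.16 min^-1

13.16 min^-1


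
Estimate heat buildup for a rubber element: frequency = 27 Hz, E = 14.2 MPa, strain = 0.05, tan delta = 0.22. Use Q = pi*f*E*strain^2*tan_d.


Q = pi * f * E * strain^2 * tan_d
= pi * 27 * 14.2 * 0.05^2 * 0.22
= pi * 27 * 14.2 * 0.0025 * 0.22
= 0.6625

Q = 0.6625


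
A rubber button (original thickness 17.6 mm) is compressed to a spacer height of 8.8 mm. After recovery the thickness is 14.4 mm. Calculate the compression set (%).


CS = (t0 - recovered) / (t0 - ts) * 100
= (17.6 - 14.4) / (17.6 - 8.8) * 100
= 3.2 / 8.8 * 100
= 36.4%

36.4%


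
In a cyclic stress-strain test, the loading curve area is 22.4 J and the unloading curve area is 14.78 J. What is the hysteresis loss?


Hysteresis loss = loading - unloading
= 22.4 - 14.78
= 7.62 J

7.62 J


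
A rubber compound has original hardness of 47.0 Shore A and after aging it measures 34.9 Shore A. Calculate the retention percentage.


Retention = aged / original * 100
= 34.9 / 47.0 * 100
= 74.3%

74.3%


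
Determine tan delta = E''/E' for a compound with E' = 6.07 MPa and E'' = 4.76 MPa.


tan delta = E'' / E'
= 4.76 / 6.07
= 0.7842

tan delta = 0.7842


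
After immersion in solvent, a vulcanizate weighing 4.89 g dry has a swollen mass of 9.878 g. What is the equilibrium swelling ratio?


Q = W_swollen / W_dry
Q = 9.878 / 4.89
Q = 2.02

Q = 2.02


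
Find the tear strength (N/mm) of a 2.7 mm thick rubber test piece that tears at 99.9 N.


Tear strength = force / thickness
= 99.9 / 2.7
= 37.0 N/mm

37.0 N/mm


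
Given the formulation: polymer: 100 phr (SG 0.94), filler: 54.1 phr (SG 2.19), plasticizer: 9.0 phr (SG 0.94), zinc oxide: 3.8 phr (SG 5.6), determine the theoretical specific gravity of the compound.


Sum of weights = 166.9
Volume contributions:
  polymer: 100/0.94 = 106.3830
  filler: 54.1/2.19 = 24.7032
  plasticizer: 9.0/0.94 = 9.5745
  zinc oxide: 3.8/5.6 = 0.6786
Sum of volumes = 141.3392
SG = 166.9 / 141.3392 = 1.181

SG = 1.181


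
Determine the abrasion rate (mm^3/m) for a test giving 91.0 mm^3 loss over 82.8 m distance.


Rate = volume_loss / distance
= 91.0 / 82.8
= 1.099 mm^3/m

1.099 mm^3/m


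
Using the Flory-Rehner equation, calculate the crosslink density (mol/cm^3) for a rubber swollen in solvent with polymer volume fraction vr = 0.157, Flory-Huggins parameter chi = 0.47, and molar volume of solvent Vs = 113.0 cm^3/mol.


ln(1 - vr) = ln(1 - 0.157) = -0.1708
Numerator = -((-0.1708) + 0.157 + 0.47 * 0.157^2) = 0.0022
Denominator = 113.0 * (0.157^(1/3) - 0.157/2) = 52.0895
nu = 0.0022 / 52.0895 = 4.2298e-05 mol/cm^3

4.2298e-05 mol/cm^3


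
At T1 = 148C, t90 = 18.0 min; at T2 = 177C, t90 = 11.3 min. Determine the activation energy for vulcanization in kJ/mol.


T1 = 421.15 K, T2 = 450.15 K
1/T1 - 1/T2 = 1.5297e-04
ln(t1/t2) = ln(18.0/11.3) = 0.4656
Ea = 8.314 * 0.4656 / 1.5297e-04 = 25304.0576 J/mol
Ea = 25.3 kJ/mol

25.3 kJ/mol


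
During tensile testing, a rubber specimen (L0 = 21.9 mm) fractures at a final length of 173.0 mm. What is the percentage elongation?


Elongation = (Lf - L0) / L0 * 100
= (173.0 - 21.9) / 21.9 * 100
= 151.1 / 21.9 * 100
= 690.0%

690.0%


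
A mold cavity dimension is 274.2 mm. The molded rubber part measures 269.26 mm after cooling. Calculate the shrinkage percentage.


Shrinkage = (mold - part) / mold * 100
= (274.2 - 269.26) / 274.2 * 100
= 4.94 / 274.2 * 100
= 1.8%

1.8%


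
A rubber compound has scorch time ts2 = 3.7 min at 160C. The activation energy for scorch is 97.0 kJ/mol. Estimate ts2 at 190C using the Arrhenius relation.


Convert temperatures: T1 = 160 + 273.15 = 433.15 K, T2 = 190 + 273.15 = 463.15 K
ts2_new = 3.7 * exp(97000 / 8.314 * (1/463.15 - 1/433.15))
1/T2 - 1/T1 = -1.4954e-04
ts2_new = 0.65 min

0.65 min


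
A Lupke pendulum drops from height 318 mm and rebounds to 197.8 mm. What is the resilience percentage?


Resilience = h_rebound / h_drop * 100
= 197.8 / 318 * 100
= 62.2%

62.2%


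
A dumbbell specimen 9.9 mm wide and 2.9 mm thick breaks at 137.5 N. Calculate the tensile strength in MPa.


Area = width * thickness = 9.9 * 2.9 = 28.71 mm^2
TS = force / area = 137.5 / 28.71 = 4.79 MPa

4.79 MPa


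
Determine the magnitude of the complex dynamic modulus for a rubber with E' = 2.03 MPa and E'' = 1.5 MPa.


|E*| = sqrt(E'^2 + E''^2)
= sqrt(2.03^2 + 1.5^2)
= sqrt(4.1209 + 2.2500)
= 2.524 MPa

2.524 MPa
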